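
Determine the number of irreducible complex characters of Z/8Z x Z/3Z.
24

Argument: The number of irreducible complex representations of a finite group equals its number of conjugacy classes. Z/8Z x Z/3Z is abelian of order 24, so every element is its own conjugacy class: 24 classes, so Z/8Z x Z/3Z (order 24) has exactly 24 irreducible complex representations.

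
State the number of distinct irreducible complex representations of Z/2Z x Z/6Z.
12

Details: The number of irreducible complex representations of a finite group equals its number of conjugacy classes. Z/2Z x Z/6Z is abelian of order 12, so every element is its own conjugacy class: 12 classes, so Z/2Z x Z/6Z (order 12) has exactly 12 irreducible complex representations.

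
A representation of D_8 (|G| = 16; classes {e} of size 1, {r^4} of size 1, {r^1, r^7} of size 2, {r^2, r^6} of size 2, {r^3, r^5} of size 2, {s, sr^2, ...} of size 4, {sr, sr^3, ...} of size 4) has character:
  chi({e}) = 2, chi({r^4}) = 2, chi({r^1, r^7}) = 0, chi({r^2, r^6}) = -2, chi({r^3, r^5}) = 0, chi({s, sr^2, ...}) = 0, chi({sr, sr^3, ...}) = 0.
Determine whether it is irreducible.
Irreducible: <chi, chi> = 1.

Justification: <chi, chi> = (1/|G|) sum_C |C| * |chi(C)|^2 = (1/16)[1*|2|^2 + 1*|2|^2 + 2*|0|^2 + 2*|-2|^2 + 2*|0|^2 + 4*|0|^2 + 4*|0|^2]
  = (1/16)[(4) + (4) + (0) + (8) + (0) + (0) + (0)] = 16/16 = 1.
A character is irreducible iff <chi, chi> = 1, so this representation is irreducible.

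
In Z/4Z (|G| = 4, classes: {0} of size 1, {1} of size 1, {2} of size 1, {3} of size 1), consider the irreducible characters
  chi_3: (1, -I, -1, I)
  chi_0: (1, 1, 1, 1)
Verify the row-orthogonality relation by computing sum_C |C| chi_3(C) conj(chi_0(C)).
Sum = 0; so <chi_3, chi_0> = 0 (distinct irreducibles are orthogonal).

Justification: Compute term by term over conjugacy classes (|C| * chi_3(C) * conj(chi_0(C))):
  1*(1)*conj(1) + 1*(-I)*conj(1) + 1*(-1)*conj(1) + 1*(I)*conj(1)
  = (1) + (-I) + (-1) + (I)
  = 0.
(Exp terms are combined using exp(i*s)*conj(exp(i*t)) = exp(i*(s-t)), and sums of them are collapsed using the identity that for every m > 1 the m distinct m-th roots of unity sum to 0, e.g. 1 + exp(2*I*pi/3) + exp(-2*I*pi/3) = 0.)
Dividing by |G| = 4 gives 0/4 = 0, matching the row-orthogonality relation <chi_3, chi_0> = [chi_3 = chi_0].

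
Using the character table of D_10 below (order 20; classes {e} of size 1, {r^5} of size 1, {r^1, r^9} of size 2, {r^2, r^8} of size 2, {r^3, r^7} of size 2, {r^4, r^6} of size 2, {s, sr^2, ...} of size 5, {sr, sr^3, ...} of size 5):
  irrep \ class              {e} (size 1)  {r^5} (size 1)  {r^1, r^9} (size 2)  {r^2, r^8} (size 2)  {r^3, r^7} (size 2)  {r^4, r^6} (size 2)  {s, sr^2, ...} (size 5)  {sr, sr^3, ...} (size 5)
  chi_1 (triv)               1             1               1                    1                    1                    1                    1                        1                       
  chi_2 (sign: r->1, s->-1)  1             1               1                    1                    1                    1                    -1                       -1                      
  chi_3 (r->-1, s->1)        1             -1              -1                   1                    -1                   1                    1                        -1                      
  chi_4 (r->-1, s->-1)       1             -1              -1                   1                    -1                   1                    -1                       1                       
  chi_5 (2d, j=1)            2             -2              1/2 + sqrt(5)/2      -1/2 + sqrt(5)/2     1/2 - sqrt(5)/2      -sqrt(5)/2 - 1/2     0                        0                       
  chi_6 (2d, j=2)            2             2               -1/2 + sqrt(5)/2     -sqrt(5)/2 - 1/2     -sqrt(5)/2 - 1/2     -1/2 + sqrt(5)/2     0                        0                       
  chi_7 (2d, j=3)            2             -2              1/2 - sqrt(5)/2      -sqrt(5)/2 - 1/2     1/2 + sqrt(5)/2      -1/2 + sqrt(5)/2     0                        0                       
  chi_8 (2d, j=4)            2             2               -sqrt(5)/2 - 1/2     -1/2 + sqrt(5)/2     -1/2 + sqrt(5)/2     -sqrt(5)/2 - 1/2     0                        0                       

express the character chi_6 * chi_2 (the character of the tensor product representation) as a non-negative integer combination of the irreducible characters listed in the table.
chi_6 tensor chi_2 = chi_6 (all other irreducibles have multiplicity 0).

Reasoning: The character of a tensor product is the pointwise product (chi_6 * chi_2)(C) = chi_6(C) * chi_2(C):
  {e}: (2)*(1), {r^5}: (2)*(1), {r^1, r^9}: (-1/2 + sqrt(5)/2)*(1), {r^2, r^8}: (-sqrt(5)/2 - 1/2)*(1), {r^3, r^7}: (-sqrt(5)/2 - 1/2)*(1), {r^4, r^6}: (-1/2 + sqrt(5)/2)*(1), {s, sr^2, ...}: (0)*(-1), {sr, sr^3, ...}: (0)*(-1)
so (chi_6 * chi_2) takes values
  {e} -> 2, {r^5} -> 2, {r^1, r^9} -> -1/2 + sqrt(5)/2, {r^2, r^8} -> -sqrt(5)/2 - 1/2, {r^3, r^7} -> -sqrt(5)/2 - 1/2, {r^4, r^6} -> -1/2 + sqrt(5)/2, {s, sr^2, ...} -> 0, {sr, sr^3, ...} -> 0.
Now take the inner product of this character with each irreducible chi from the table, <chi_6*chi_2, chi> = (1/20) sum_C |C| (chi_6*chi_2)(C) conj(chi(C)):
  <chi_6*chi_2, chi_1> = (1/20)[1*(2)*conj(1) + 1*(2)*conj(1) + 2*(-1/2 + sqrt(5)/2)*conj(1) + 2*(-sqrt(5)/2 - 1/2)*conj(1) + 2*(-sqrt(5)/2 - 1/2)*conj(1) + 2*(-1/2 + sqrt(5)/2)*conj(1) + 5*(0)*conj(1) + 5*(0)*conj(1)]
      = (1/20)[(2) + (2) + (-1 + sqrt(5)) + (-sqrt(5) - 1) + (-sqrt(5) - 1) + (-1 + sqrt(5)) + (0) + (0)] = 0/20 = 0
  <chi_6*chi_2, chi_2> = (1/20)[1*(2)*conj(1) + 1*(2)*conj(1) + 2*(-1/2 + sqrt(5)/2)*conj(1) + 2*(-sqrt(5)/2 - 1/2)*conj(1) + 2*(-sqrt(5)/2 - 1/2)*conj(1) + 2*(-1/2 + sqrt(5)/2)*conj(1) + 5*(0)*conj(-1) + 5*(0)*conj(-1)]
      = (1/20)[(2) + (2) + (-1 + sqrt(5)) + (-sqrt(5) - 1) + (-sqrt(5) - 1) + (-1 + sqrt(5)) + (0) + (0)] = 0/20 = 0
  <chi_6*chi_2, chi_3> = (1/20)[1*(2)*conj(1) + 1*(2)*conj(-1) + 2*(-1/2 + sqrt(5)/2)*conj(-1) + 2*(-sqrt(5)/2 - 1/2)*conj(1) + 2*(-sqrt(5)/2 - 1/2)*conj(-1) + 2*(-1/2 + sqrt(5)/2)*conj(1) + 5*(0)*conj(1) + 5*(0)*conj(-1)]
      = (1/20)[(2) + (-2) + (1 - sqrt(5)) + (-sqrt(5) - 1) + (1 + sqrt(5)) + (-1 + sqrt(5)) + (0) + (0)] = 0/20 = 0
  <chi_6*chi_2, chi_4> = (1/20)[1*(2)*conj(1) + 1*(2)*conj(-1) + 2*(-1/2 + sqrt(5)/2)*conj(-1) + 2*(-sqrt(5)/2 - 1/2)*conj(1) + 2*(-sqrt(5)/2 - 1/2)*conj(-1) + 2*(-1/2 + sqrt(5)/2)*conj(1) + 5*(0)*conj(-1) + 5*(0)*conj(1)]
      = (1/20)[(2) + (-2) + (1 - sqrt(5)) + (-sqrt(5) - 1) + (1 + sqrt(5)) + (-1 + sqrt(5)) + (0) + (0)] = 0/20 = 0
  <chi_6*chi_2, chi_5> = (1/20)[1*(2)*conj(2) + 1*(2)*conj(-2) + 2*(-1/2 + sqrt(5)/2)*conj(1/2 + sqrt(5)/2) + 2*(-sqrt(5)/2 - 1/2)*conj(-1/2 + sqrt(5)/2) + 2*(-sqrt(5)/2 - 1/2)*conj(1/2 - sqrt(5)/2) + 2*(-1/2 + sqrt(5)/2)*conj(-sqrt(5)/2 - 1/2) + 5*(0)*conj(0) + 5*(0)*conj(0)]
      = (1/20)[(4) + (-4) + (2) + (-2) + (2) + (-2) + (0) + (0)] = 0/20 = 0
  <chi_6*chi_2, chi_6> = (1/20)[1*(2)*conj(2) + 1*(2)*conj(2) + 2*(-1/2 + sqrt(5)/2)*conj(-1/2 + sqrt(5)/2) + 2*(-sqrt(5)/2 - 1/2)*conj(-sqrt(5)/2 - 1/2) + 2*(-sqrt(5)/2 - 1/2)*conj(-sqrt(5)/2 - 1/2) + 2*(-1/2 + sqrt(5)/2)*conj(-1/2 + sqrt(5)/2) + 5*(0)*conj(0) + 5*(0)*conj(0)]
      = (1/20)[(4) + (4) + (3 - sqrt(5)) + (sqrt(5) + 3) + (sqrt(5) + 3) + (3 - sqrt(5)) + (0) + (0)] = 20/20 = 1
  <chi_6*chi_2, chi_7> = (1/20)[1*(2)*conj(2) + 1*(2)*conj(-2) + 2*(-1/2 + sqrt(5)/2)*conj(1/2 - sqrt(5)/2) + 2*(-sqrt(5)/2 - 1/2)*conj(-sqrt(5)/2 - 1/2) + 2*(-sqrt(5)/2 - 1/2)*conj(1/2 + sqrt(5)/2) + 2*(-1/2 + sqrt(5)/2)*conj(-1/2 + sqrt(5)/2) + 5*(0)*conj(0) + 5*(0)*conj(0)]
      = (1/20)[(4) + (-4) + (-3 + sqrt(5)) + (sqrt(5) + 3) + (-3 - sqrt(5)) + (3 - sqrt(5)) + (0) + (0)] = 0/20 = 0
  <chi_6*chi_2, chi_8> = (1/20)[1*(2)*conj(2) + 1*(2)*conj(2) + 2*(-1/2 + sqrt(5)/2)*conj(-sqrt(5)/2 - 1/2) + 2*(-sqrt(5)/2 - 1/2)*conj(-1/2 + sqrt(5)/2) + 2*(-sqrt(5)/2 - 1/2)*conj(-1/2 + sqrt(5)/2) + 2*(-1/2 + sqrt(5)/2)*conj(-sqrt(5)/2 - 1/2) + 5*(0)*conj(0) + 5*(0)*conj(0)]
      = (1/20)[(4) + (4) + (-2) + (-2) + (-2) + (-2) + (0) + (0)] = 0/20 = 0
Hence the multiplicities are chi_6: 1. Dimension check: dim(chi_6)*dim(chi_2) = 2*1 = 2 and sum (mult * dim) = 1*2 = 2.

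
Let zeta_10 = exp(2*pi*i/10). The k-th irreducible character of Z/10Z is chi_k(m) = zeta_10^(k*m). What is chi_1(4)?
chi_1(4) = zeta_10^4 = exp(4*I*pi/5)

Why: chi_1(4) = zeta_10^(1*4) = zeta_10^4. Since zeta_10^10 = 1, this equals zeta_10^4 = exp(2*pi*i*4/10) = exp(4*I*pi/5).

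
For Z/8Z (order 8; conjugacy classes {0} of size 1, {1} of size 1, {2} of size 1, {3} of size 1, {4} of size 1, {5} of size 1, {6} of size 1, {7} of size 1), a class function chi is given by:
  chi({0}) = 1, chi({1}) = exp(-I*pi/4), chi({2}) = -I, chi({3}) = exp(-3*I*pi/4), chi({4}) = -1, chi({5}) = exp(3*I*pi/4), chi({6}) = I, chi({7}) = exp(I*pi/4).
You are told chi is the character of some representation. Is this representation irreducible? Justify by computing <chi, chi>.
Irreducible: <chi, chi> = 1.

Details: <chi, chi> = (1/|G|) sum_C |C| * |chi(C)|^2 = (1/8)[1*|1|^2 + 1*|exp(-I*pi/4)|^2 + 1*|-I|^2 + 1*|exp(-3*I*pi/4)|^2 + 1*|-1|^2 + 1*|exp(3*I*pi/4)|^2 + 1*|I|^2 + 1*|exp(I*pi/4)|^2]
  = (1/8)[(1) + (1) + (1) + (1) + (1) + (1) + (1) + (1)] = 8/8 = 1.
(Exp terms are combined using exp(i*s)*conj(exp(i*t)) = exp(i*(s-t)), and sums of them are collapsed using the identity that for every m > 1 the m distinct m-th roots of unity sum to 0, e.g. 1 + exp(2*I*pi/3) + exp(-2*I*pi/3) = 0.)
A character is irreducible iff <chi, chi> = 1, so this representation is irreducible.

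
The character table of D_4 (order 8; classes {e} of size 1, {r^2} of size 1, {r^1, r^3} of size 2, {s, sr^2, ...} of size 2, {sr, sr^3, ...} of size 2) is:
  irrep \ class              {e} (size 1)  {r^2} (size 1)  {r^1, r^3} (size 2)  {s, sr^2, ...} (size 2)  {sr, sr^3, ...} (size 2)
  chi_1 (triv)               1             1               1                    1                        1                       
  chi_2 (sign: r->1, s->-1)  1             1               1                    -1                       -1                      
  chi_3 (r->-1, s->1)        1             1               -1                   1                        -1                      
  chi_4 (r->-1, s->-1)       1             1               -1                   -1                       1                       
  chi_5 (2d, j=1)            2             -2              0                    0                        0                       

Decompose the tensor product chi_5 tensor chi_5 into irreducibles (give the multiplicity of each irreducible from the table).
chi_5 tensor chi_5 = chi_1 + chi_2 + chi_3 + chi_4 (all other irreducibles have multiplicity 0).

Argument: The character of a tensor product is the pointwise product (chi_5 * chi_5)(C) = chi_5(C) * chi_5(C):
  {e}: (2)*(2), {r^2}: (-2)*(-2), {r^1, r^3}: (0)*(0), {s, sr^2, ...}: (0)*(0), {sr, sr^3, ...}: (0)*(0)
so (chi_5 * chi_5) takes values
  {e} -> 4, {r^2} -> 4, {r^1, r^3} -> 0, {s, sr^2, ...} -> 0, {sr, sr^3, ...} -> 0.
Now take the inner product of this character with each irreducible chi from the table, <chi_5*chi_5, chi> = (1/8) sum_C |C| (chi_5*chi_5)(C) conj(chi(C)):
  <chi_5*chi_5, chi_1> = (1/8)[1*(4)*conj(1) + 1*(4)*conj(1) + 2*(0)*conj(1) + 2*(0)*conj(1) + 2*(0)*conj(1)]
      = (1/8)[(4) + (4) + (0) + (0) + (0)] = 8/8 = 1
  <chi_5*chi_5, chi_2> = (1/8)[1*(4)*conj(1) + 1*(4)*conj(1) + 2*(0)*conj(1) + 2*(0)*conj(-1) + 2*(0)*conj(-1)]
      = (1/8)[(4) + (4) + (0) + (0) + (0)] = 8/8 = 1
  <chi_5*chi_5, chi_3> = (1/8)[1*(4)*conj(1) + 1*(4)*conj(1) + 2*(0)*conj(-1) + 2*(0)*conj(1) + 2*(0)*conj(-1)]
      = (1/8)[(4) + (4) + (0) + (0) + (0)] = 8/8 = 1
  <chi_5*chi_5, chi_4> = (1/8)[1*(4)*conj(1) + 1*(4)*conj(1) + 2*(0)*conj(-1) + 2*(0)*conj(-1) + 2*(0)*conj(1)]
      = (1/8)[(4) + (4) + (0) + (0) + (0)] = 8/8 = 1
  <chi_5*chi_5, chi_5> = (1/8)[1*(4)*conj(2) + 1*(4)*conj(-2) + 2*(0)*conj(0) + 2*(0)*conj(0) + 2*(0)*conj(0)]
      = (1/8)[(8) + (-8) + (0) + (0) + (0)] = 0/8 = 0
Hence the multiplicities are chi_1: 1, chi_2: 1, chi_3: 1, chi_4: 1. Dimension check: dim(chi_5)*dim(chi_5) = 2*2 = 4 and sum (mult * dim) = 1*1 + 1*1 + 1*1 + 1*1 = 4.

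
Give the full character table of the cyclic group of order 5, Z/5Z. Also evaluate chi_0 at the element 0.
Character table of Z/5Z (irreps indexed chi_0,...,chi_4 with chi_k(m) = zeta_5^(k*m), zeta_5 = exp(2*pi*i/5)):
  irrep \ class  {0} (size 1)  {1} (size 1)    {2} (size 1)    {3} (size 1)    {4} (size 1)  
  chi_0          1             1               1               1               1             
  chi_1          1             exp(2*I*pi/5)   exp(4*I*pi/5)   exp(-4*I*pi/5)  exp(-2*I*pi/5)
  chi_2          1             exp(4*I*pi/5)   exp(-2*I*pi/5)  exp(2*I*pi/5)   exp(-4*I*pi/5)
  chi_3          1             exp(-4*I*pi/5)  exp(2*I*pi/5)   exp(-2*I*pi/5)  exp(4*I*pi/5) 
  chi_4          1             exp(-2*I*pi/5)  exp(-4*I*pi/5)  exp(4*I*pi/5)   exp(2*I*pi/5) 

Spot check: chi_0(0) = zeta_5^(0*0) = zeta_5^0 = 1.

Solution. Z/5Z is abelian, so all 5 irreducible complex representations are 1-dimensional. They are given by chi_k(m) = zeta_5^(k*m) for k = 0,...,4. Row orthogonality: sum_m chi_k(m) conj(chi_l(m)) = 5 * [k = l].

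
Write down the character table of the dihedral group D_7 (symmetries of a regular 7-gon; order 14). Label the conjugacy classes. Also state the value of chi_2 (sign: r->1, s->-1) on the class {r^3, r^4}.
Conjugacy classes: {e} of size 1, {r^1, r^6} of size 2, {r^2, r^5} of size 2, {r^3, r^4} of size 2, {s, sr, ..., sr^6} of size 7.
Character table:
  irrep \ class              {e} (size 1)  {r^1, r^6} (size 2)  {r^2, r^5} (size 2)  {r^3, r^4} (size 2)  {s, sr, ..., sr^6} (size 7)
  chi_1 (triv)               1             1                    1                    1                    1                          
  chi_2 (sign: r->1, s->-1)  1             1                    1                    1                    -1                         
  chi_3 (2d, j=1)            2             2*cos(2*pi/7)        -2*cos(3*pi/7)       -2*cos(pi/7)         0                          
  chi_4 (2d, j=2)            2             -2*cos(3*pi/7)       -2*cos(pi/7)         2*cos(2*pi/7)        0                          
  chi_5 (2d, j=3)            2             -2*cos(pi/7)         2*cos(2*pi/7)        -2*cos(3*pi/7)       0                          

Spot check: chi_2 (sign: r->1, s->-1) on {r^3, r^4} = 1.

Proof sketch: D_7 has order 2*7 = 14 with 5 conjugacy classes, hence 5 irreducibles. Sum of squared dims 1 + 1 + 4 + 4 + 4 = 14 = |G|. Linear characters come from the abelianisation; the 2-dimensional irreps have character r^k -> 2*cos(2*pi*j*k/7), reflections -> 0.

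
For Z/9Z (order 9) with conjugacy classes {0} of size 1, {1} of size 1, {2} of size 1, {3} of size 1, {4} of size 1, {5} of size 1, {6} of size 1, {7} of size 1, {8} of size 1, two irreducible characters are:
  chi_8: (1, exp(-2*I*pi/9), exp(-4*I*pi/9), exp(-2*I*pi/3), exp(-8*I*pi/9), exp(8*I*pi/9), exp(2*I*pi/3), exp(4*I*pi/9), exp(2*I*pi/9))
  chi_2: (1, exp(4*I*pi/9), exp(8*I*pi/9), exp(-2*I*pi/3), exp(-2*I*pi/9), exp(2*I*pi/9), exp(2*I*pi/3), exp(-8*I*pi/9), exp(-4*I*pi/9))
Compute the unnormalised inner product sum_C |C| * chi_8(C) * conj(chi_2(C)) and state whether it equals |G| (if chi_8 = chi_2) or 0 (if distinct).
Sum = 0; so <chi_8, chi_2> = 0 (distinct irreducibles are orthogonal).

Derivation: Compute term by term over conjugacy classes (|C| * chi_8(C) * conj(chi_2(C))):
  1*(1)*conj(1) + 1*(exp(-2*I*pi/9))*conj(exp(4*I*pi/9)) + 1*(exp(-4*I*pi/9))*conj(exp(8*I*pi/9)) + 1*(exp(-2*I*pi/3))*conj(exp(-2*I*pi/3)) + 1*(exp(-8*I*pi/9))*conj(exp(-2*I*pi/9)) + 1*(exp(8*I*pi/9))*conj(exp(2*I*pi/9)) + 1*(exp(2*I*pi/3))*conj(exp(2*I*pi/3)) + 1*(exp(4*I*pi/9))*conj(exp(-8*I*pi/9)) + 1*(exp(2*I*pi/9))*conj(exp(-4*I*pi/9))
  = (1) + (exp(-2*I*pi/3)) + (exp(2*I*pi/3)) + (1) + (exp(-2*I*pi/3)) + (exp(2*I*pi/3)) + (1) + (exp(-2*I*pi/3)) + (exp(2*I*pi/3))
  = 0.
(Exp terms are combined using exp(i*s)*conj(exp(i*t)) = exp(i*(s-t)), and sums of them are collapsed using the identity that for every m > 1 the m distinct m-th roots of unity sum to 0, e.g. 1 + exp(2*I*pi/3) + exp(-2*I*pi/3) = 0.)
Dividing by |G| = 9 gives 0/9 = 0, matching the row-orthogonality relation <chi_8, chi_2> = [chi_8 = chi_2].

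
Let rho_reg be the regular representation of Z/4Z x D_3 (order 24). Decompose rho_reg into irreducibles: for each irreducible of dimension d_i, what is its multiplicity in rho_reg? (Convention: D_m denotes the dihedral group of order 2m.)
Each irreducible V_i of dimension d_i appears with multiplicity d_i, i.e. rho_reg = (direct sum over all irreducibles V_i) d_i V_i. The irreducible dimensions for Z/4Z x D_3 are 1, 1, 1, 1, 1, 1, 1, 1, 2, 2, 2, 2: 8 irreducibles of dimension 1, each with multiplicity 1; 4 irreducibles of dimension 2, each with multiplicity 2. Total dimension 8*1*1 + 4*2*2 = 24 = |G|.

Justification: General theorem: in the regular representation of a finite group G, each irreducible appears with multiplicity equal to its dimension. Check: dim(rho_reg) = sum d_i^2 = 1 + 1 + 1 + 1 + 1 + 1 + 1 + 1 + 4 + 4 + 4 + 4 = 24 = |G|.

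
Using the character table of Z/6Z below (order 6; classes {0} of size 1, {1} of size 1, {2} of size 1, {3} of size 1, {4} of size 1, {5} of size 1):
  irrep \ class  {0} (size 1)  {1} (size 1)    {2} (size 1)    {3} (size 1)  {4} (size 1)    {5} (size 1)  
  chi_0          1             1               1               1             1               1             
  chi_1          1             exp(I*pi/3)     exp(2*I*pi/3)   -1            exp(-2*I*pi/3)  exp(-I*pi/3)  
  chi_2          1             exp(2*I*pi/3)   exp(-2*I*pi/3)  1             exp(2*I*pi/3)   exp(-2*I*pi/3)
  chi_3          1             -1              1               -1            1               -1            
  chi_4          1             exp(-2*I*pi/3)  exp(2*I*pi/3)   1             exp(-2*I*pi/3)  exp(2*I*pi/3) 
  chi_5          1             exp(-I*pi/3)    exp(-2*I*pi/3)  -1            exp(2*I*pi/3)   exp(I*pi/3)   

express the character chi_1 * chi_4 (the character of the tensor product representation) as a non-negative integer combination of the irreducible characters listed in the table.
chi_1 tensor chi_4 = chi_5 (all other irreducibles have multiplicity 0).

Working: The character of a tensor product is the pointwise product (chi_1 * chi_4)(C) = chi_1(C) * chi_4(C):
  {0}: (1)*(1), {1}: (exp(I*pi/3))*(exp(-2*I*pi/3)), {2}: (exp(2*I*pi/3))*(exp(2*I*pi/3)), {3}: (-1)*(1), {4}: (exp(-2*I*pi/3))*(exp(-2*I*pi/3)), {5}: (exp(-I*pi/3))*(exp(2*I*pi/3))
so (chi_1 * chi_4) takes values
  {0} -> 1, {1} -> exp(-I*pi/3), {2} -> exp(-2*I*pi/3), {3} -> -1, {4} -> exp(2*I*pi/3), {5} -> exp(I*pi/3).
Now take the inner product of this character with each irreducible chi from the table, <chi_1*chi_4, chi> = (1/6) sum_C |C| (chi_1*chi_4)(C) conj(chi(C)):
  <chi_1*chi_4, chi_0> = (1/6)[1*(1)*conj(1) + 1*(exp(-I*pi/3))*conj(1) + 1*(exp(-2*I*pi/3))*conj(1) + 1*(-1)*conj(1) + 1*(exp(2*I*pi/3))*conj(1) + 1*(exp(I*pi/3))*conj(1)]
      = (1/6)[(1) + (exp(-I*pi/3)) + (exp(-2*I*pi/3)) + (-1) + (exp(2*I*pi/3)) + (exp(I*pi/3))] = 0/6 = 0
  <chi_1*chi_4, chi_1> = (1/6)[1*(1)*conj(1) + 1*(exp(-I*pi/3))*conj(exp(I*pi/3)) + 1*(exp(-2*I*pi/3))*conj(exp(2*I*pi/3)) + 1*(-1)*conj(-1) + 1*(exp(2*I*pi/3))*conj(exp(-2*I*pi/3)) + 1*(exp(I*pi/3))*conj(exp(-I*pi/3))]
      = (1/6)[(1) + (exp(-2*I*pi/3)) + (exp(2*I*pi/3)) + (1) + (exp(-2*I*pi/3)) + (exp(2*I*pi/3))] = 0/6 = 0
  <chi_1*chi_4, chi_2> = (1/6)[1*(1)*conj(1) + 1*(exp(-I*pi/3))*conj(exp(2*I*pi/3)) + 1*(exp(-2*I*pi/3))*conj(exp(-2*I*pi/3)) + 1*(-1)*conj(1) + 1*(exp(2*I*pi/3))*conj(exp(2*I*pi/3)) + 1*(exp(I*pi/3))*conj(exp(-2*I*pi/3))]
      = (1/6)[(1) + (-1) + (1) + (-1) + (1) + (-1)] = 0/6 = 0
  <chi_1*chi_4, chi_3> = (1/6)[1*(1)*conj(1) + 1*(exp(-I*pi/3))*conj(-1) + 1*(exp(-2*I*pi/3))*conj(1) + 1*(-1)*conj(-1) + 1*(exp(2*I*pi/3))*conj(1) + 1*(exp(I*pi/3))*conj(-1)]
      = (1/6)[(1) + (-exp(-I*pi/3)) + (exp(-2*I*pi/3)) + (1) + (exp(2*I*pi/3)) + (-exp(I*pi/3))] = 0/6 = 0
  <chi_1*chi_4, chi_4> = (1/6)[1*(1)*conj(1) + 1*(exp(-I*pi/3))*conj(exp(-2*I*pi/3)) + 1*(exp(-2*I*pi/3))*conj(exp(2*I*pi/3)) + 1*(-1)*conj(1) + 1*(exp(2*I*pi/3))*conj(exp(-2*I*pi/3)) + 1*(exp(I*pi/3))*conj(exp(2*I*pi/3))]
      = (1/6)[(1) + (exp(I*pi/3)) + (exp(2*I*pi/3)) + (-1) + (exp(-2*I*pi/3)) + (exp(-I*pi/3))] = 0/6 = 0
  <chi_1*chi_4, chi_5> = (1/6)[1*(1)*conj(1) + 1*(exp(-I*pi/3))*conj(exp(-I*pi/3)) + 1*(exp(-2*I*pi/3))*conj(exp(-2*I*pi/3)) + 1*(-1)*conj(-1) + 1*(exp(2*I*pi/3))*conj(exp(2*I*pi/3)) + 1*(exp(I*pi/3))*conj(exp(I*pi/3))]
      = (1/6)[(1) + (1) + (1) + (1) + (1) + (1)] = 6/6 = 1
(Exp terms are combined using exp(i*s)*conj(exp(i*t)) = exp(i*(s-t)), and sums of them are collapsed using the identity that for every m > 1 the m distinct m-th roots of unity sum to 0, e.g. 1 + exp(2*I*pi/3) + exp(-2*I*pi/3) = 0.)
Hence the multiplicities are chi_5: 1. Dimension check: dim(chi_1)*dim(chi_4) = 1*1 = 1 and sum (mult * dim) = 1*1 = 1.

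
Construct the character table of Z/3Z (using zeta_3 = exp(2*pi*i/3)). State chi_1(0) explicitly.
Character table of Z/3Z (irreps indexed chi_0,...,chi_2 with chi_k(m) = zeta_3^(k*m), zeta_3 = exp(2*pi*i/3)):
  irrep \ class  {0} (size 1)  {1} (size 1)    {2} (size 1)  
  chi_0          1             1               1             
  chi_1          1             exp(2*I*pi/3)   exp(-2*I*pi/3)
  chi_2          1             exp(-2*I*pi/3)  exp(2*I*pi/3) 

Spot check: chi_1(0) = zeta_3^(1*0) = zeta_3^0 = 1.

Explanation: Z/3Z is abelian, so all 3 irreducible complex representations are 1-dimensional. They are given by chi_k(m) = zeta_3^(k*m) for k = 0,...,2. Row orthogonality: sum_m chi_k(m) conj(chi_l(m)) = 3 * [k = l].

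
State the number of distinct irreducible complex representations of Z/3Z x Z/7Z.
21

Solution. The number of irreducible complex representations of a finite group equals its number of conjugacy classes. Z/3Z x Z/7Z is abelian of order 21, so every element is its own conjugacy class: 21 classes, so Z/3Z x Z/7Z (order 21) has exactly 21 irreducible complex representations.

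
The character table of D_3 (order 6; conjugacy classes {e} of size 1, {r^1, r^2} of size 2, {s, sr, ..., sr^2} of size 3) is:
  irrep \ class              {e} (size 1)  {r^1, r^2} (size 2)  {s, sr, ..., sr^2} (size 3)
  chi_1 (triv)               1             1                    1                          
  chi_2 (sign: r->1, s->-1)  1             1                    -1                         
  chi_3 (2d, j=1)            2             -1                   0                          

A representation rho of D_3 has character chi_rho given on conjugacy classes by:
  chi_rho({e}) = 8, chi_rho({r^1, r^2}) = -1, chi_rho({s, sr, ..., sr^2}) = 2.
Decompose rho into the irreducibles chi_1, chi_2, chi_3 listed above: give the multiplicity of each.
Multiplicities: chi_1: 2, chi_2: 0, chi_3: 3.

Justification: Use <chi_rho, chi> = (1/|G|) sum_C |C| * chi_rho(C) * conj(chi(C)) with |G| = 6 for each irreducible chi in the table:
  <chi_rho, chi_1> = (1/6)[1*(8)*conj(1) + 2*(-1)*conj(1) + 3*(2)*conj(1)]
      = (1/6)[(8) + (-2) + (6)] = 12/6 = 2
  <chi_rho, chi_2> = (1/6)[1*(8)*conj(1) + 2*(-1)*conj(1) + 3*(2)*conj(-1)]
      = (1/6)[(8) + (-2) + (-6)] = 0/6 = 0
  <chi_rho, chi_3> = (1/6)[1*(8)*conj(2) + 2*(-1)*conj(-1) + 3*(2)*conj(0)]
      = (1/6)[(16) + (2) + (0)] = 18/6 = 3
Dimension check: dim(rho) = sum (mult * dim) = 2*1 + 0*1 + 3*2 = 8 = chi_rho(e) = 8.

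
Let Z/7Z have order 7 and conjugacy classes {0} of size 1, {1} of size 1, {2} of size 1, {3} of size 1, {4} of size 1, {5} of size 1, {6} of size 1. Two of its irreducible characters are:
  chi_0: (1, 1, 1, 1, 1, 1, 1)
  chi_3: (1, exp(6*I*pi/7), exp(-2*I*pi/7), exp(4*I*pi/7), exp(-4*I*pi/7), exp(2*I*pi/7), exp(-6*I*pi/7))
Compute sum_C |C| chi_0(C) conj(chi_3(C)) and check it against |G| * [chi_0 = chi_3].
Sum = 0; so <chi_0, chi_3> = 0 (distinct irreducibles are orthogonal).

Solution. Compute term by term over conjugacy classes (|C| * chi_0(C) * conj(chi_3(C))):
  1*(1)*conj(1) + 1*(1)*conj(exp(6*I*pi/7)) + 1*(1)*conj(exp(-2*I*pi/7)) + 1*(1)*conj(exp(4*I*pi/7)) + 1*(1)*conj(exp(-4*I*pi/7)) + 1*(1)*conj(exp(2*I*pi/7)) + 1*(1)*conj(exp(-6*I*pi/7))
  = (1) + (exp(-6*I*pi/7)) + (exp(2*I*pi/7)) + (exp(-4*I*pi/7)) + (exp(4*I*pi/7)) + (exp(-2*I*pi/7)) + (exp(6*I*pi/7))
  = 0.
(Exp terms are combined using exp(i*s)*conj(exp(i*t)) = exp(i*(s-t)), and sums of them are collapsed using the identity that for every m > 1 the m distinct m-th roots of unity sum to 0, e.g. 1 + exp(2*I*pi/3) + exp(-2*I*pi/3) = 0.)
Dividing by |G| = 7 gives 0/7 = 0, matching the row-orthogonality relation <chi_0, chi_3> = [chi_0 = chi_3].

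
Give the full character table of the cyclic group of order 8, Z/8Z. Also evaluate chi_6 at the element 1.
Character table of Z/8Z (irreps indexed chi_0,...,chi_7 with chi_k(m) = zeta_8^(k*m), zeta_8 = exp(2*pi*i/8)):
  irrep \ class  {0} (size 1)  {1} (size 1)    {2} (size 1)  {3} (size 1)    {4} (size 1)  {5} (size 1)    {6} (size 1)  {7} (size 1)  
  chi_0          1             1               1             1               1             1               1             1             
  chi_1          1             exp(I*pi/4)     I             exp(3*I*pi/4)   -1            exp(-3*I*pi/4)  -I            exp(-I*pi/4)  
  chi_2          1             I               -1            -I              1             I               -1            -I            
  chi_3          1             exp(3*I*pi/4)   -I            exp(I*pi/4)     -1            exp(-I*pi/4)    I             exp(-3*I*pi/4)
  chi_4          1             -1              1             -1              1             -1              1             -1            
  chi_5          1             exp(-3*I*pi/4)  I             exp(-I*pi/4)    -1            exp(I*pi/4)     -I            exp(3*I*pi/4) 
  chi_6          1             -I              -1            I               1             -I              -1            I             
  chi_7          1             exp(-I*pi/4)    -I            exp(-3*I*pi/4)  -1            exp(3*I*pi/4)   I             exp(I*pi/4)   

Spot check: chi_6(1) = zeta_8^(6*1) = zeta_8^6 = -I.

Z/8Z is abelian, so all 8 irreducible complex representations are 1-dimensional. They are given by chi_k(m) = zeta_8^(k*m) for k = 0,...,7. Row orthogonality: sum_m chi_k(m) conj(chi_l(m)) = 8 * [k = l].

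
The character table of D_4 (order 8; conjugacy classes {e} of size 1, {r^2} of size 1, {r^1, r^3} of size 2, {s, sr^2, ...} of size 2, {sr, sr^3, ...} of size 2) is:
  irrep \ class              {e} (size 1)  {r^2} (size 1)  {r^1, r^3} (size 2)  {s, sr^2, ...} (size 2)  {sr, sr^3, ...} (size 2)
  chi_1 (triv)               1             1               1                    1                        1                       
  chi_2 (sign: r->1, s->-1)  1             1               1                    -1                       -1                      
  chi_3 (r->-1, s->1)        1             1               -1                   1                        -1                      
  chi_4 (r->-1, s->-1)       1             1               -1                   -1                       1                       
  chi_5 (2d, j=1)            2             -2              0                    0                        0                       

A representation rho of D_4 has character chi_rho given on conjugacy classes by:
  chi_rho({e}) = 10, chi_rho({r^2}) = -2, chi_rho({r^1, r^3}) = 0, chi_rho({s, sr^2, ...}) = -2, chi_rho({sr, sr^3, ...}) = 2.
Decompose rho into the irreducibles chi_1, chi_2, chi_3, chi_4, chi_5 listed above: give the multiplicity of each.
Multiplicities: chi_1: 1, chi_2: 1, chi_3: 0, chi_4: 2, chi_5: 3.

Explanation: Use <chi_rho, chi> = (1/|G|) sum_C |C| * chi_rho(C) * conj(chi(C)) with |G| = 8 for each irreducible chi in the table:
  <chi_rho, chi_1> = (1/8)[1*(10)*conj(1) + 1*(-2)*conj(1) + 2*(0)*conj(1) + 2*(-2)*conj(1) + 2*(2)*conj(1)]
      = (1/8)[(10) + (-2) + (0) + (-4) + (4)] = 8/8 = 1
  <chi_rho, chi_2> = (1/8)[1*(10)*conj(1) + 1*(-2)*conj(1) + 2*(0)*conj(1) + 2*(-2)*conj(-1) + 2*(2)*conj(-1)]
      = (1/8)[(10) + (-2) + (0) + (4) + (-4)] = 8/8 = 1
  <chi_rho, chi_3> = (1/8)[1*(10)*conj(1) + 1*(-2)*conj(1) + 2*(0)*conj(-1) + 2*(-2)*conj(1) + 2*(2)*conj(-1)]
      = (1/8)[(10) + (-2) + (0) + (-4) + (-4)] = 0/8 = 0
  <chi_rho, chi_4> = (1/8)[1*(10)*conj(1) + 1*(-2)*conj(1) + 2*(0)*conj(-1) + 2*(-2)*conj(-1) + 2*(2)*conj(1)]
      = (1/8)[(10) + (-2) + (0) + (4) + (4)] = 16/8 = 2
  <chi_rho, chi_5> = (1/8)[1*(10)*conj(2) + 1*(-2)*conj(-2) + 2*(0)*conj(0) + 2*(-2)*conj(0) + 2*(2)*conj(0)]
      = (1/8)[(20) + (4) + (0) + (0) + (0)] = 24/8 = 3
Dimension check: dim(rho) = sum (mult * dim) = 1*1 + 1*1 + 0*1 + 2*1 + 3*2 = 10 = chi_rho(e) = 10.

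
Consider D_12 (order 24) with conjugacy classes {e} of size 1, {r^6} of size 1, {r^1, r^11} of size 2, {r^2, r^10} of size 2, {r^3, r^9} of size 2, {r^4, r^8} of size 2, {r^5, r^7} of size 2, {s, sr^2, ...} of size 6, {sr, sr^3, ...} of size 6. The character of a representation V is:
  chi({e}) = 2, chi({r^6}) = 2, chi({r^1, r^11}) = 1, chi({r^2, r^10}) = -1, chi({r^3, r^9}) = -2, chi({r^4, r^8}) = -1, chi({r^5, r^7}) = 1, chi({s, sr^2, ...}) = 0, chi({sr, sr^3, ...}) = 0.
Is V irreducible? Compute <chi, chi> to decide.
Irreducible: <chi, chi> = 1.

Derivation: <chi, chi> = (1/|G|) sum_C |C| * |chi(C)|^2 = (1/24)[1*|2|^2 + 1*|2|^2 + 2*|1|^2 + 2*|-1|^2 + 2*|-2|^2 + 2*|-1|^2 + 2*|1|^2 + 6*|0|^2 + 6*|0|^2]
  = (1/24)[(4) + (4) + (2) + (2) + (8) + (2) + (2) + (0) + (0)] = 24/24 = 1.
A character is irreducible iff <chi, chi> = 1, so this representation is irreducible.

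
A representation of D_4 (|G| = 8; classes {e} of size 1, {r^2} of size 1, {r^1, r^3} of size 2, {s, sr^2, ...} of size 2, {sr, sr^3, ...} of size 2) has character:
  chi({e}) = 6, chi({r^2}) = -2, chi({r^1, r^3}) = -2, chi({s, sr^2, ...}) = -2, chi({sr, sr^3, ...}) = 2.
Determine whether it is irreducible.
Not irreducible (reducible): <chi, chi> = 8 > 1.

Reasoning: <chi, chi> = (1/|G|) sum_C |C| * |chi(C)|^2 = (1/8)[1*|6|^2 + 1*|-2|^2 + 2*|-2|^2 + 2*|-2|^2 + 2*|2|^2]
  = (1/8)[(36) + (4) + (8) + (8) + (8)] = 64/8 = 8.
A character is irreducible iff <chi, chi> = 1, so this representation is reducible.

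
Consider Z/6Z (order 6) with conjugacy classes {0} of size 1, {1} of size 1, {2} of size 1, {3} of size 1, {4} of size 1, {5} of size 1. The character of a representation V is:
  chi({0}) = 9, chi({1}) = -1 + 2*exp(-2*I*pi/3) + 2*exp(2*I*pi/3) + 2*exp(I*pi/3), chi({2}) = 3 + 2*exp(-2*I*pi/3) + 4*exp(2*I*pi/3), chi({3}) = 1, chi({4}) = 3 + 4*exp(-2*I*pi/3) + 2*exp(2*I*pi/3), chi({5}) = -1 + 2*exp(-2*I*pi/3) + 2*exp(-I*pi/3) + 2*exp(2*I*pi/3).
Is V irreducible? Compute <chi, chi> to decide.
Not irreducible (reducible): <chi, chi> = 17 > 1.

Argument: <chi, chi> = (1/|G|) sum_C |C| * |chi(C)|^2 = (1/6)[1*|9|^2 + 1*|-1 + 2*exp(-2*I*pi/3) + 2*exp(2*I*pi/3) + 2*exp(I*pi/3)|^2 + 1*|3 + 2*exp(-2*I*pi/3) + 4*exp(2*I*pi/3)|^2 + 1*|1|^2 + 1*|3 + 4*exp(-2*I*pi/3) + 2*exp(2*I*pi/3)|^2 + 1*|-1 + 2*exp(-2*I*pi/3) + 2*exp(-I*pi/3) + 2*exp(2*I*pi/3)|^2]
  = (1/6)[(81) + (7) + (3) + (1) + (3) + (7)] = 102/6 = 17.
(Exp terms are combined using exp(i*s)*conj(exp(i*t)) = exp(i*(s-t)), and sums of them are collapsed using the identity that for every m > 1 the m distinct m-th roots of unity sum to 0, e.g. 1 + exp(2*I*pi/3) + exp(-2*I*pi/3) = 0.)
A character is irreducible iff <chi, chi> = 1, so this representation is reducible.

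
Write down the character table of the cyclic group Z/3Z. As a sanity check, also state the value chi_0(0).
Character table of Z/3Z (irreps indexed chi_0,...,chi_2 with chi_k(m) = zeta_3^(k*m), zeta_3 = exp(2*pi*i/3)):
  irrep \ class  {0} (size 1)  {1} (size 1)    {2} (size 1)  
  chi_0          1             1               1             
  chi_1          1             exp(2*I*pi/3)   exp(-2*I*pi/3)
  chi_2          1             exp(-2*I*pi/3)  exp(2*I*pi/3) 

Spot check: chi_0(0) = zeta_3^(0*0) = zeta_3^0 = 1.

Proof sketch: Z/3Z is abelian, so all 3 irreducible complex representations are 1-dimensional. They are given by chi_k(m) = zeta_3^(k*m) for k = 0,...,2. Row orthogonality: sum_m chi_k(m) conj(chi_l(m)) = 3 * [k = l].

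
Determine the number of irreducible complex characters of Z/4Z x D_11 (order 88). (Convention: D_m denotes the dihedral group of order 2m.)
28

Proof sketch: The number of irreducible complex representations of a finite group equals its number of conjugacy classes. For a direct product, #classes(G x H) = #classes(G) * #classes(H). Z/4Z has 4 classes (abelian), D_11 has 7 classes, so 4 * 7 = 28, so Z/4Z x D_11 (order 88) has exactly 28 irreducible complex representations.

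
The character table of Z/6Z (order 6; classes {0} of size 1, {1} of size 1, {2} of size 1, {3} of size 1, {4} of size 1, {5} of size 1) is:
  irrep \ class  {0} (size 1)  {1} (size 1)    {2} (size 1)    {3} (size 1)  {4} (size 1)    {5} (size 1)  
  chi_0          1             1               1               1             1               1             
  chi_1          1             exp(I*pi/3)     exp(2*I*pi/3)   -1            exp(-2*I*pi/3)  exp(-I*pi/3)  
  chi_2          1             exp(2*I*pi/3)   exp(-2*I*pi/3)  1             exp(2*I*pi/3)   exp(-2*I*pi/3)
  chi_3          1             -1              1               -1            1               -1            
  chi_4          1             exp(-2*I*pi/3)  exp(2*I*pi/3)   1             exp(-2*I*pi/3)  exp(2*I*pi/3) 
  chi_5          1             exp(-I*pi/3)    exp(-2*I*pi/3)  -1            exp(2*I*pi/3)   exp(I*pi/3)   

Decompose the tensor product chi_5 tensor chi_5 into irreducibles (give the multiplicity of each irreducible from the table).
chi_5 tensor chi_5 = chi_4 (all other irreducibles have multiplicity 0).

Explanation: The character of a tensor product is the pointwise product (chi_5 * chi_5)(C) = chi_5(C) * chi_5(C):
  {0}: (1)*(1), {1}: (exp(-I*pi/3))*(exp(-I*pi/3)), {2}: (exp(-2*I*pi/3))*(exp(-2*I*pi/3)), {3}: (-1)*(-1), {4}: (exp(2*I*pi/3))*(exp(2*I*pi/3)), {5}: (exp(I*pi/3))*(exp(I*pi/3))
so (chi_5 * chi_5) takes values
  {0} -> 1, {1} -> exp(-2*I*pi/3), {2} -> exp(2*I*pi/3), {3} -> 1, {4} -> exp(-2*I*pi/3), {5} -> exp(2*I*pi/3).
Now take the inner product of this character with each irreducible chi from the table, <chi_5*chi_5, chi> = (1/6) sum_C |C| (chi_5*chi_5)(C) conj(chi(C)):
  <chi_5*chi_5, chi_0> = (1/6)[1*(1)*conj(1) + 1*(exp(-2*I*pi/3))*conj(1) + 1*(exp(2*I*pi/3))*conj(1) + 1*(1)*conj(1) + 1*(exp(-2*I*pi/3))*conj(1) + 1*(exp(2*I*pi/3))*conj(1)]
      = (1/6)[(1) + (exp(-2*I*pi/3)) + (exp(2*I*pi/3)) + (1) + (exp(-2*I*pi/3)) + (exp(2*I*pi/3))] = 0/6 = 0
  <chi_5*chi_5, chi_1> = (1/6)[1*(1)*conj(1) + 1*(exp(-2*I*pi/3))*conj(exp(I*pi/3)) + 1*(exp(2*I*pi/3))*conj(exp(2*I*pi/3)) + 1*(1)*conj(-1) + 1*(exp(-2*I*pi/3))*conj(exp(-2*I*pi/3)) + 1*(exp(2*I*pi/3))*conj(exp(-I*pi/3))]
      = (1/6)[(1) + (-1) + (1) + (-1) + (1) + (-1)] = 0/6 = 0
  <chi_5*chi_5, chi_2> = (1/6)[1*(1)*conj(1) + 1*(exp(-2*I*pi/3))*conj(exp(2*I*pi/3)) + 1*(exp(2*I*pi/3))*conj(exp(-2*I*pi/3)) + 1*(1)*conj(1) + 1*(exp(-2*I*pi/3))*conj(exp(2*I*pi/3)) + 1*(exp(2*I*pi/3))*conj(exp(-2*I*pi/3))]
      = (1/6)[(1) + (exp(2*I*pi/3)) + (exp(-2*I*pi/3)) + (1) + (exp(2*I*pi/3)) + (exp(-2*I*pi/3))] = 0/6 = 0
  <chi_5*chi_5, chi_3> = (1/6)[1*(1)*conj(1) + 1*(exp(-2*I*pi/3))*conj(-1) + 1*(exp(2*I*pi/3))*conj(1) + 1*(1)*conj(-1) + 1*(exp(-2*I*pi/3))*conj(1) + 1*(exp(2*I*pi/3))*conj(-1)]
      = (1/6)[(1) + (-exp(-2*I*pi/3)) + (exp(2*I*pi/3)) + (-1) + (exp(-2*I*pi/3)) + (-exp(2*I*pi/3))] = 0/6 = 0
  <chi_5*chi_5, chi_4> = (1/6)[1*(1)*conj(1) + 1*(exp(-2*I*pi/3))*conj(exp(-2*I*pi/3)) + 1*(exp(2*I*pi/3))*conj(exp(2*I*pi/3)) + 1*(1)*conj(1) + 1*(exp(-2*I*pi/3))*conj(exp(-2*I*pi/3)) + 1*(exp(2*I*pi/3))*conj(exp(2*I*pi/3))]
      = (1/6)[(1) + (1) + (1) + (1) + (1) + (1)] = 6/6 = 1
  <chi_5*chi_5, chi_5> = (1/6)[1*(1)*conj(1) + 1*(exp(-2*I*pi/3))*conj(exp(-I*pi/3)) + 1*(exp(2*I*pi/3))*conj(exp(-2*I*pi/3)) + 1*(1)*conj(-1) + 1*(exp(-2*I*pi/3))*conj(exp(2*I*pi/3)) + 1*(exp(2*I*pi/3))*conj(exp(I*pi/3))]
      = (1/6)[(1) + (exp(-I*pi/3)) + (exp(-2*I*pi/3)) + (-1) + (exp(2*I*pi/3)) + (exp(I*pi/3))] = 0/6 = 0
(Exp terms are combined using exp(i*s)*conj(exp(i*t)) = exp(i*(s-t)), and sums of them are collapsed using the identity that for every m > 1 the m distinct m-th roots of unity sum to 0, e.g. 1 + exp(2*I*pi/3) + exp(-2*I*pi/3) = 0.)
Hence the multiplicities are chi_4: 1. Dimension check: dim(chi_5)*dim(chi_5) = 1*1 = 1 and sum (mult * dim) = 1*1 = 1.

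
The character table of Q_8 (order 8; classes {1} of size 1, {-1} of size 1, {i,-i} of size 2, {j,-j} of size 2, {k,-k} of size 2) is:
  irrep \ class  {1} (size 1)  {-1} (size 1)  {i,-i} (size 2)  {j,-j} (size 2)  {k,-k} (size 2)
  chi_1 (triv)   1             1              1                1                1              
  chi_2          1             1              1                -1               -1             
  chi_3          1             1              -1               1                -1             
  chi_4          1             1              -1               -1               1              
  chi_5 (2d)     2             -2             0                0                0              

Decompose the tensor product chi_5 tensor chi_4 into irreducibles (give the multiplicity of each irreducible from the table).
chi_5 tensor chi_4 = chi_5 (all other irreducibles have multiplicity 0).

Argument: The character of a tensor product is the pointwise product (chi_5 * chi_4)(C) = chi_5(C) * chi_4(C):
  {1}: (2)*(1), {-1}: (-2)*(1), {i,-i}: (0)*(-1), {j,-j}: (0)*(-1), {k,-k}: (0)*(1)
so (chi_5 * chi_4) takes values
  {1} -> 2, {-1} -> -2, {i,-i} -> 0, {j,-j} -> 0, {k,-k} -> 0.
Now take the inner product of this character with each irreducible chi from the table, <chi_5*chi_4, chi> = (1/8) sum_C |C| (chi_5*chi_4)(C) conj(chi(C)):
  <chi_5*chi_4, chi_1> = (1/8)[1*(2)*conj(1) + 1*(-2)*conj(1) + 2*(0)*conj(1) + 2*(0)*conj(1) + 2*(0)*conj(1)]
      = (1/8)[(2) + (-2) + (0) + (0) + (0)] = 0/8 = 0
  <chi_5*chi_4, chi_2> = (1/8)[1*(2)*conj(1) + 1*(-2)*conj(1) + 2*(0)*conj(1) + 2*(0)*conj(-1) + 2*(0)*conj(-1)]
      = (1/8)[(2) + (-2) + (0) + (0) + (0)] = 0/8 = 0
  <chi_5*chi_4, chi_3> = (1/8)[1*(2)*conj(1) + 1*(-2)*conj(1) + 2*(0)*conj(-1) + 2*(0)*conj(1) + 2*(0)*conj(-1)]
      = (1/8)[(2) + (-2) + (0) + (0) + (0)] = 0/8 = 0
  <chi_5*chi_4, chi_4> = (1/8)[1*(2)*conj(1) + 1*(-2)*conj(1) + 2*(0)*conj(-1) + 2*(0)*conj(-1) + 2*(0)*conj(1)]
      = (1/8)[(2) + (-2) + (0) + (0) + (0)] = 0/8 = 0
  <chi_5*chi_4, chi_5> = (1/8)[1*(2)*conj(2) + 1*(-2)*conj(-2) + 2*(0)*conj(0) + 2*(0)*conj(0) + 2*(0)*conj(0)]
      = (1/8)[(4) + (4) + (0) + (0) + (0)] = 8/8 = 1
Hence the multiplicities are chi_5: 1. Dimension check: dim(chi_5)*dim(chi_4) = 2*1 = 2 and sum (mult * dim) = 1*2 = 2.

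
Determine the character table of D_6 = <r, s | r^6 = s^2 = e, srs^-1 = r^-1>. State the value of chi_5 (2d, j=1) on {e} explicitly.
Conjugacy classes: {e} of size 1, {r^3} of size 1, {r^1, r^5} of size 2, {r^2, r^4} of size 2, {s, sr^2, ...} of size 3, {sr, sr^3, ...} of size 3.
Character table:
  irrep \ class              {e} (size 1)  {r^3} (size 1)  {r^1, r^5} (size 2)  {r^2, r^4} (size 2)  {s, sr^2, ...} (size 3)  {sr, sr^3, ...} (size 3)
  chi_1 (triv)               1             1               1                    1                    1                        1                       
  chi_2 (sign: r->1, s->-1)  1             1               1                    1                    -1                       -1                      
  chi_3 (r->-1, s->1)        1             -1              -1                   1                    1                        -1                      
  chi_4 (r->-1, s->-1)       1             -1              -1                   1                    -1                       1                       
  chi_5 (2d, j=1)            2             -2              1                    -1                   0                        0                       
  chi_6 (2d, j=2)            2             2               -1                   -1                   0                        0                       

Spot check: chi_5 (2d, j=1) on {e} = 2.

Proof sketch: D_6 has order 2*6 = 12 with 6 conjugacy classes, hence 6 irreducibles. Sum of squared dims 1 + 1 + 1 + 1 + 4 + 4 = 12 = |G|. Linear characters come from the abelianisation; the 2-dimensional irreps have character r^k -> 2*cos(2*pi*j*k/6), reflections -> 0.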